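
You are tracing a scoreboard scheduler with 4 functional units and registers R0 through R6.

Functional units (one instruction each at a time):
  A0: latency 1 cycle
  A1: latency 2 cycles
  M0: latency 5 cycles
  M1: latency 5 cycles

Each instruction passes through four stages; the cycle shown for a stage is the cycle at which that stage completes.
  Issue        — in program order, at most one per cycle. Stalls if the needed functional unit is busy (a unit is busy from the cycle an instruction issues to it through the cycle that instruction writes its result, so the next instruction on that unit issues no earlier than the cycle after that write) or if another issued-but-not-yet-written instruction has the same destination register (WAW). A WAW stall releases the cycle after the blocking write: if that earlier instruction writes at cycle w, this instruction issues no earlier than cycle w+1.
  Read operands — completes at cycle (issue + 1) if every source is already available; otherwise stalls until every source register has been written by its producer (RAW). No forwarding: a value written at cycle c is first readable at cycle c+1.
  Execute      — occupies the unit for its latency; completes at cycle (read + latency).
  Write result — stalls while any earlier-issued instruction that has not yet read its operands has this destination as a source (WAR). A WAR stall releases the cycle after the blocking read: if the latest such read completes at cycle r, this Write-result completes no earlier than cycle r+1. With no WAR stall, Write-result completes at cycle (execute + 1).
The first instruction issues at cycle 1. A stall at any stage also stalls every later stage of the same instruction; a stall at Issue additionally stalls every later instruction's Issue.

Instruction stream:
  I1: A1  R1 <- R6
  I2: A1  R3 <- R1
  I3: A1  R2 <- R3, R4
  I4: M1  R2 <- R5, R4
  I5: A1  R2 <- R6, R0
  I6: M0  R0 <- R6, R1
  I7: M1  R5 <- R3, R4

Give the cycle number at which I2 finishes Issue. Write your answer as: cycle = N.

c1: I1→A1
c2: I1 RO
c4: I1 EX
c5: I1 WR R1
c6: I2→A1
c7: I2 RO
c9: I2 EX
c10: I2 WR R3
c11: I3→A1
c12: I3 RO
c14: I3 EX
c15: I3 WR R2
c16: I4→M1
c17: I4 RO
c22: I4 EX
c23: I4 WR R2
c24: I5→A1
c25: I5 RO, I6→M0
c26: I6 RO, I7→M1
c27: I5 EX, I7 RO
c28: I5 WR R2
c31: I6 EX
c32: I6 WR R0, I7 EX
c33: I7 WR R5

cycle = 6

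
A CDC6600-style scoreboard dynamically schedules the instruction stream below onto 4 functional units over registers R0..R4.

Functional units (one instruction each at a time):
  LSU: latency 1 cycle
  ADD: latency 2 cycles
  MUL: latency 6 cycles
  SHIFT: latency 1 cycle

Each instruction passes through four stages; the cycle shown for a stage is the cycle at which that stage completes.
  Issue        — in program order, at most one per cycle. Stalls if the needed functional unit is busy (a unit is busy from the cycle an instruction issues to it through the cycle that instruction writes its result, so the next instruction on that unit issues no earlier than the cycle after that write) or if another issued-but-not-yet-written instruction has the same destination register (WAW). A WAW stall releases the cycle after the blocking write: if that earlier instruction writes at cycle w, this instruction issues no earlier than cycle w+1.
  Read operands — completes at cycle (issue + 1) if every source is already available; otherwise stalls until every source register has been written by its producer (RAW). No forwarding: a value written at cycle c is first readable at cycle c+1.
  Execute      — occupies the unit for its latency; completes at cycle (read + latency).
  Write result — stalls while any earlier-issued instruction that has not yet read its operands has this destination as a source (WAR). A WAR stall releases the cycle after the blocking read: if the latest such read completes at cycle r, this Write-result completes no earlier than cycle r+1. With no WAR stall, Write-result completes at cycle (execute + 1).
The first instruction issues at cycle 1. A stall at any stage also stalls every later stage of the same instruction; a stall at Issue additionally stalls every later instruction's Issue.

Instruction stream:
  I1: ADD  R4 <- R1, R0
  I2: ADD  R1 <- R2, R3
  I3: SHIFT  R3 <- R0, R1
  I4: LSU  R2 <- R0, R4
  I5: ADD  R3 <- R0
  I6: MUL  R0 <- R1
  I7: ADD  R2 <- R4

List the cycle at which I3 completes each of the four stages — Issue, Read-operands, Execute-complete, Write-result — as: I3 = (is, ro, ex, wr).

t=1  I1 dispatched to ADD
t=2  I1 operands ready
t=4  I1 complete
t=5  R4←I1
t=6  I2 dispatched to ADD
t=7  I2 operands ready, I3 dispatched to SHIFT
t=8  I4 dispatched to LSU
t=9  I2 complete, I4 operands ready
t=10  R1←I2, I4 complete
t=11  I3 operands ready, R2←I4
t=12  I3 complete
t=13  R3←I3
t=14  I5 dispatched to ADD
t=15  I5 operands ready, I6 dispatched to MUL
t=16  I6 operands ready
t=17  I5 complete
t=18  R3←I5
t=19  I7 dispatched to ADD
t=20  I7 operands ready
t=22  I6 complete, I7 complete
t=23  R0←I6, R2←I7

I3 = (7, 11, 12, 13)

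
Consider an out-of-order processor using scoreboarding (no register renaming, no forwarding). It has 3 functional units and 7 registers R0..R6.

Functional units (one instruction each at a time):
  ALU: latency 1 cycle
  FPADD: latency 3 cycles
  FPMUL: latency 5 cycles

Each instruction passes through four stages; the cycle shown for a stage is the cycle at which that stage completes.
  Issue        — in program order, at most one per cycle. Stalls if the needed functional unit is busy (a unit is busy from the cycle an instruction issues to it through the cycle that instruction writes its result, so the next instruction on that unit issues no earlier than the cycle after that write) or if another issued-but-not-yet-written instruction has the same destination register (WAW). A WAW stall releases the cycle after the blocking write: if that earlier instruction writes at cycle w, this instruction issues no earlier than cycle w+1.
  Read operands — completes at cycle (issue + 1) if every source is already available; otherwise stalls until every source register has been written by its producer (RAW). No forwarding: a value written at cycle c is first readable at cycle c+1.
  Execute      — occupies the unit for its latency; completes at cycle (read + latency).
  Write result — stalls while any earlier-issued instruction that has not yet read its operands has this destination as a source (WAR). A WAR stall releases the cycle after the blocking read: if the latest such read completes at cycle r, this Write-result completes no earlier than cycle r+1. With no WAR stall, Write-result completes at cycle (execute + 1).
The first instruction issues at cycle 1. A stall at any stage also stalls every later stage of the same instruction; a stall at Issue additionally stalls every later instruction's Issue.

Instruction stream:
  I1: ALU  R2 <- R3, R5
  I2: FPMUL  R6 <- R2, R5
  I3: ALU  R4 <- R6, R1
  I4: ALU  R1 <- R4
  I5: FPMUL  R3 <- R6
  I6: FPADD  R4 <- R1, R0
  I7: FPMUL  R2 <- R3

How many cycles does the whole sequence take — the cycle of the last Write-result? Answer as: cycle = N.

cycle = 31

I1 -> (1, 2, 3, 4)
I2 -> (2, 5, 10, 11)  // RAW R2: wait I1 write@4
I3 -> (5, 12, 13, 14)  // struct: ALU busy until I1 writes@4, RAW R6: wait I2 write@11
I4 -> (15, 16, 17, 18)  // struct: ALU busy until I3 writes@14
I5 -> (16, 17, 22, 23)
I6 -> (17, 19, 22, 23)  // RAW R1: wait I4 write@18
I7 -> (24, 25, 30, 31)  // struct: FPMUL busy until I5 writes@23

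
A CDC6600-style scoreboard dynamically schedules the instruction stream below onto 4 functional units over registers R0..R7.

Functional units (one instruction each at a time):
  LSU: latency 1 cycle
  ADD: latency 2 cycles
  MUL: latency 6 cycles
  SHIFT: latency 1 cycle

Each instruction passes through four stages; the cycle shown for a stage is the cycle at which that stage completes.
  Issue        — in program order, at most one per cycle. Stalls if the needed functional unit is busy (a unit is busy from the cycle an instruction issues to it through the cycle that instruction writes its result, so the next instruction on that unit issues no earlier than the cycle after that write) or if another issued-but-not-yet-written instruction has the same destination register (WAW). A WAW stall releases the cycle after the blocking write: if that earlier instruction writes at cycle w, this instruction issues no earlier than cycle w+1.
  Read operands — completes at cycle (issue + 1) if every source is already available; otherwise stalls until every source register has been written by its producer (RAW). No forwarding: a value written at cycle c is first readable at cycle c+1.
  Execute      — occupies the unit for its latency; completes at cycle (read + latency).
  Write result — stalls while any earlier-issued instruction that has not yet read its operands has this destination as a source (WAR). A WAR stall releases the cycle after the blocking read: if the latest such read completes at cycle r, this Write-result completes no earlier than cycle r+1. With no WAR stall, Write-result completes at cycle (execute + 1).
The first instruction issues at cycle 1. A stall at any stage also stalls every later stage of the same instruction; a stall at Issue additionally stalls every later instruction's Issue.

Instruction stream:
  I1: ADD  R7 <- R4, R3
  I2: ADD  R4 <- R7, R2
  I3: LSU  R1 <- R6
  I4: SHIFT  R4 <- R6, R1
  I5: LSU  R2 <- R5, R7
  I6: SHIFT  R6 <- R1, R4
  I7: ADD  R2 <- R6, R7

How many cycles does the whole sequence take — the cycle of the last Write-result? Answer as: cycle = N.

c1: I1 issues→ADD
c2: I1 reads
c4: I1 exec-done
c5: I1 writes R7
c6: I2 issues→ADD
c7: I2 reads | I3 issues→LSU
c8: I3 reads
c9: I2 exec-done | I3 exec-done
c10: I2 writes R4 | I3 writes R1
c11: I4 issues→SHIFT
c12: I4 reads | I5 issues→LSU
c13: I4 exec-done | I5 reads
c14: I4 writes R4 | I5 exec-done
c15: I5 writes R2 | I6 issues→SHIFT
c16: I6 reads | I7 issues→ADD
c17: I6 exec-done
c18: I6 writes R6
c19: I7 reads
c21: I7 exec-done
c22: I7 writes R2

cycle = 22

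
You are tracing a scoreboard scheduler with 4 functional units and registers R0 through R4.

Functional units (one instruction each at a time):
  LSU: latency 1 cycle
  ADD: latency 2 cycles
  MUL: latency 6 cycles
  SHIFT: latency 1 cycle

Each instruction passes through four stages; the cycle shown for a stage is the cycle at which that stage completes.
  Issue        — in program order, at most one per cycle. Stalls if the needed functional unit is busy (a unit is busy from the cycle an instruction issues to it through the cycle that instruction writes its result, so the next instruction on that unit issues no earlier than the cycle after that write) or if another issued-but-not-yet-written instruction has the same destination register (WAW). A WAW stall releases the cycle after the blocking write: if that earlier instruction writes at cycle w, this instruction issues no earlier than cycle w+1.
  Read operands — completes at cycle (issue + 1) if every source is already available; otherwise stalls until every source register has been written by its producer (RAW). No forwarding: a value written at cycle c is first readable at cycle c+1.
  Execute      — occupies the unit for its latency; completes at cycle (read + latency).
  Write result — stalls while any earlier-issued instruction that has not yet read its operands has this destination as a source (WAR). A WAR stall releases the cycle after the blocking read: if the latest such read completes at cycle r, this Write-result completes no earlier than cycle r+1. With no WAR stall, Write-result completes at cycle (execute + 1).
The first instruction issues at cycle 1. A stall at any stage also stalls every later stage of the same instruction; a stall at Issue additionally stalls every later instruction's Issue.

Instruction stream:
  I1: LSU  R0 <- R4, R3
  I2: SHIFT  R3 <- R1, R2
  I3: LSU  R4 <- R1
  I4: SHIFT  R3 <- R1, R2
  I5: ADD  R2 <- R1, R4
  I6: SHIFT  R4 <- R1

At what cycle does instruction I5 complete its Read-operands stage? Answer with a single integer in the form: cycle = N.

c1: I1 dispatched to LSU
c2: I1 operands ready · I2 dispatched to SHIFT
c3: I1 complete · I2 operands ready
c4: R0←I1 · I2 complete
c5: R3←I2 · I3 dispatched to LSU
c6: I3 operands ready · I4 dispatched to SHIFT
c7: I3 complete · I4 operands ready · I5 dispatched to ADD
c8: R4←I3 · I4 complete
c9: R3←I4 · I5 operands ready
c10: I6 dispatched to SHIFT
c11: I5 complete · I6 operands ready
c12: R2←I5 · I6 complete
c13: R4←I6

cycle = 9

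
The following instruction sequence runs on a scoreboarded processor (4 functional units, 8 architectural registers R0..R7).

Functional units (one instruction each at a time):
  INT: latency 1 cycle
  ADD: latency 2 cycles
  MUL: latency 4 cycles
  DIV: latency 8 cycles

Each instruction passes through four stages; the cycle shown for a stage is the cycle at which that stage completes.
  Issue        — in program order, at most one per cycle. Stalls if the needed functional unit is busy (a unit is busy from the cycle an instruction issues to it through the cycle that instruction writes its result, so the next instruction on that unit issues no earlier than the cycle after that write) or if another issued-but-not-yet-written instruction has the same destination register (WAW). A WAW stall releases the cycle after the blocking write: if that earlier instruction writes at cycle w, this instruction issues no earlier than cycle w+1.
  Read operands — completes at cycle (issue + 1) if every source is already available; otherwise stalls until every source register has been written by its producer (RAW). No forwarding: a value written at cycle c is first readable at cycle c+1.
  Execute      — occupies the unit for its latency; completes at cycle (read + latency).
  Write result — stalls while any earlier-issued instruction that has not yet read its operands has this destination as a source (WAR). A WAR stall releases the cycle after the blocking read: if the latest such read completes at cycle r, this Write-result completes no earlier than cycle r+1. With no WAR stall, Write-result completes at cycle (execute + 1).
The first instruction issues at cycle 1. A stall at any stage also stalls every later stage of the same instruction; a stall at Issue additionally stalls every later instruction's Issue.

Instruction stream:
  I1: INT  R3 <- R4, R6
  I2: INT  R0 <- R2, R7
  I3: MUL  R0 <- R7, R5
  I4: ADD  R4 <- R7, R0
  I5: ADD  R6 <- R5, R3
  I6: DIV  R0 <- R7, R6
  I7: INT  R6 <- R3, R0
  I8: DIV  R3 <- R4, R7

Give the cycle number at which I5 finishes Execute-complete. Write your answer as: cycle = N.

cycle = 23

[I1] 1/2/3/4
[I2] 5/6/7/8  (struct: INT busy until I1 writes@4)
[I3] 9/10/14/15  (WAW R0: wait I2 write@8)
[I4] 10/16/18/19  (RAW R0: wait I3 write@15)
[I5] 20/21/23/24  (struct: ADD busy until I4 writes@19)
[I6] 21/25/33/34  (RAW R6: wait I5 write@24)
[I7] 25/35/36/37  (WAW R6: wait I5 write@24; RAW R0: wait I6 write@34)
[I8] 35/36/44/45  (struct: DIV busy until I6 writes@34)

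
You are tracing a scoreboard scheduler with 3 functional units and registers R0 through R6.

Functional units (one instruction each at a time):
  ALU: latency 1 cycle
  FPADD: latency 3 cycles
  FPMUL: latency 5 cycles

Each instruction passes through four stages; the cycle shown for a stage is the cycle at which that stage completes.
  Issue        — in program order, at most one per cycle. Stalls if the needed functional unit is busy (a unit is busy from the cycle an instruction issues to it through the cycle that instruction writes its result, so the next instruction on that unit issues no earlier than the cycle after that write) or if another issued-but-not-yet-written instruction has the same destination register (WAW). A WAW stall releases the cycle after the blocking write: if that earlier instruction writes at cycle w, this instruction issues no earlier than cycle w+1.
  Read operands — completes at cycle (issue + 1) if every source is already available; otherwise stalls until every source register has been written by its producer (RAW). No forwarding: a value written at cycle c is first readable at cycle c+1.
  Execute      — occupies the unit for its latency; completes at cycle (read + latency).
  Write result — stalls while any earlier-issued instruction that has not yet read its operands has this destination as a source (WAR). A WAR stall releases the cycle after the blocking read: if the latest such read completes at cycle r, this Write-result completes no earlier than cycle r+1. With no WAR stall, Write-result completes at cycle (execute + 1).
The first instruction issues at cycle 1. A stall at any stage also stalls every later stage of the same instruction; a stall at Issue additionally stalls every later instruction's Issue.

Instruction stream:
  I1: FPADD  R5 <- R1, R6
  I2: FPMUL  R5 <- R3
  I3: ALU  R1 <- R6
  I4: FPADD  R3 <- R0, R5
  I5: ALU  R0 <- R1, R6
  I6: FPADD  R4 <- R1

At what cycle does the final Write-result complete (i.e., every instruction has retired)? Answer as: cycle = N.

cycle = 25

  I1 | 1 | 2 | 5 | 6
  I2 | 7 | 8 | 13 | 14   WAW R5: wait I1 write@6
  I3 | 8 | 9 | 10 | 11
  I4 | 9 | 15 | 18 | 19   RAW R5: wait I2 write@14
  I5 | 12 | 13 | 14 | 16   struct: ALU busy until I3 writes@11 · WAR R0: wait I4 read@15
  I6 | 20 | 21 | 24 | 25   struct: FPADD busy until I4 writes@19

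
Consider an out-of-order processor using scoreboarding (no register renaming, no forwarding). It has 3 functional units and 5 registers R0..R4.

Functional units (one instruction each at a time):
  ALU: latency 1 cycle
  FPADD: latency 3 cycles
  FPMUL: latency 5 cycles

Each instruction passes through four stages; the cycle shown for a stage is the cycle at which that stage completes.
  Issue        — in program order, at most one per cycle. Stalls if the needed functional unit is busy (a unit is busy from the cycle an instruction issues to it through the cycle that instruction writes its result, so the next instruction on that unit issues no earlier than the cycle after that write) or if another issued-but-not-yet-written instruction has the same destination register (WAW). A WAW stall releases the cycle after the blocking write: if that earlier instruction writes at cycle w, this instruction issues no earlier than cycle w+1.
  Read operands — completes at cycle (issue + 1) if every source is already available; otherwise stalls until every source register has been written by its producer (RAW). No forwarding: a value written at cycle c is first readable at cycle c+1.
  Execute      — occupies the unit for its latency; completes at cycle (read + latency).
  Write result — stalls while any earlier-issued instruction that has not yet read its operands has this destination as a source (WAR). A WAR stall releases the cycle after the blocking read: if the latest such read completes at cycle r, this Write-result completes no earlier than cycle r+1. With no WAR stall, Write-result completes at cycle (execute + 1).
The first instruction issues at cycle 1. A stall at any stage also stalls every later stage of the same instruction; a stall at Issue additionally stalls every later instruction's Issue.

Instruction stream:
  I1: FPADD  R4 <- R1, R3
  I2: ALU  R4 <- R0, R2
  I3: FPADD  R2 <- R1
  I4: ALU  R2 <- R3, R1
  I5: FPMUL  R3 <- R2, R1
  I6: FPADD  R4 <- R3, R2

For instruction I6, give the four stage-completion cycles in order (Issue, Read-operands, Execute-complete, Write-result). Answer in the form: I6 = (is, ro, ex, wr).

I6 = (16, 25, 28, 29)

I1 -> (1, 2, 5, 6)
I2 -> (7, 8, 9, 10)  // WAW R4: wait I1 write@6
I3 -> (8, 9, 12, 13)
I4 -> (14, 15, 16, 17)  // WAW R2: wait I3 write@13
I5 -> (15, 18, 23, 24)  // RAW R2: wait I4 write@17
I6 -> (16, 25, 28, 29)  // RAW R3: wait I5 write@24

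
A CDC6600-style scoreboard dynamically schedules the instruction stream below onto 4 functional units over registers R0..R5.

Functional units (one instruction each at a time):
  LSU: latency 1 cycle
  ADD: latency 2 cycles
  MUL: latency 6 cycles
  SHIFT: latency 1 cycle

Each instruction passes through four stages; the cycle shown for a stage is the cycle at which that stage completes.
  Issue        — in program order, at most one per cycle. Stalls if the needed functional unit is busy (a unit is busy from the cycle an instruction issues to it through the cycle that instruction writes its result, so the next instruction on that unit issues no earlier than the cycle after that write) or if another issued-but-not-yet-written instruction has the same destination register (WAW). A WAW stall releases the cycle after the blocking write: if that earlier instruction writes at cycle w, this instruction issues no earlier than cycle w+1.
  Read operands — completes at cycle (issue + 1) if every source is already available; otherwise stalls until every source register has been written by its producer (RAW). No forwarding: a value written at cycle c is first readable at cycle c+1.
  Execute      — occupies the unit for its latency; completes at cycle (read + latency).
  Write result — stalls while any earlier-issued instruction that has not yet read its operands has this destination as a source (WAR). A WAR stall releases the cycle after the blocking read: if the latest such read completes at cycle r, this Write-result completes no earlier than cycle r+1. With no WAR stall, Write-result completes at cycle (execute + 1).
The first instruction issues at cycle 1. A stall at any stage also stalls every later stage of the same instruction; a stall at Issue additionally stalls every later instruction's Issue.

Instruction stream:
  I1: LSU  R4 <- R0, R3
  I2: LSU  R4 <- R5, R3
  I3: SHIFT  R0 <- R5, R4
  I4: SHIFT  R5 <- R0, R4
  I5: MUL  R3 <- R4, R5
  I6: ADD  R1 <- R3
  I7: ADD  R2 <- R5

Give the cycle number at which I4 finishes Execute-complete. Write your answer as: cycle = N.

cycle = 14

t=1  I1 dispatched to LSU
t=2  I1 operands ready
t=3  I1 complete
t=4  R4←I1
t=5  I2 dispatched to LSU
t=6  I2 operands ready, I3 dispatched to SHIFT
t=7  I2 complete
t=8  R4←I2
t=9  I3 operands ready
t=10  I3 complete
t=11  R0←I3
t=12  I4 dispatched to SHIFT
t=13  I4 operands ready, I5 dispatched to MUL
t=14  I4 complete, I6 dispatched to ADD
t=15  R5←I4
t=16  I5 operands ready
t=22  I5 complete
t=23  R3←I5
t=24  I6 operands ready
t=26  I6 complete
t=27  R1←I6
t=28  I7 dispatched to ADD
t=29  I7 operands ready
t=31  I7 complete
t=32  R2←I7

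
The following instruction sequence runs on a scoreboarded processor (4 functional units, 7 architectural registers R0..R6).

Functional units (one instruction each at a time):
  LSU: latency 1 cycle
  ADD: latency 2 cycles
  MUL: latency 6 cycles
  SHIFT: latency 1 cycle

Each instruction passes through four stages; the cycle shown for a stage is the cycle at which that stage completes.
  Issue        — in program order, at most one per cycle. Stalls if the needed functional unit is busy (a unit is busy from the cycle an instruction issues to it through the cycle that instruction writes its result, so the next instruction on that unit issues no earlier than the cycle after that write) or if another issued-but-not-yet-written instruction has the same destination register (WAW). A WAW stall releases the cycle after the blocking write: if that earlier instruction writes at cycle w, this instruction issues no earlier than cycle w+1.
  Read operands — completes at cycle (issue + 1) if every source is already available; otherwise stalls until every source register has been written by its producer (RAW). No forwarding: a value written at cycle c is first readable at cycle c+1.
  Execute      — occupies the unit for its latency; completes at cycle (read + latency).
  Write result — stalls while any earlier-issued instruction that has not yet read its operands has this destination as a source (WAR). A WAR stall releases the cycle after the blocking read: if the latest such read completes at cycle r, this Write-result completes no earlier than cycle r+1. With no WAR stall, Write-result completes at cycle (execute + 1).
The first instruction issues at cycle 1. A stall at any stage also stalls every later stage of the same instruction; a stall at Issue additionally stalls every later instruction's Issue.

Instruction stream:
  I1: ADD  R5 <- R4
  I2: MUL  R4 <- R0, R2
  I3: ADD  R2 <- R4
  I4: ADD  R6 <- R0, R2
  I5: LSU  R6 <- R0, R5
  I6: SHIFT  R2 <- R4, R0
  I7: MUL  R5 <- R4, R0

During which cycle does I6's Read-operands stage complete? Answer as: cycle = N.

  I1 | 1 | 2 | 4 | 5
  I2 | 2 | 3 | 9 | 10
  I3 | 6 | 11 | 13 | 14   struct: ADD busy until I1 writes@5 · RAW R4: wait I2 write@10
  I4 | 15 | 16 | 18 | 19   struct: ADD busy until I3 writes@14
  I5 | 20 | 21 | 22 | 23   WAW R6: wait I4 write@19
  I6 | 21 | 22 | 23 | 24
  I7 | 22 | 23 | 29 | 30

cycle = 22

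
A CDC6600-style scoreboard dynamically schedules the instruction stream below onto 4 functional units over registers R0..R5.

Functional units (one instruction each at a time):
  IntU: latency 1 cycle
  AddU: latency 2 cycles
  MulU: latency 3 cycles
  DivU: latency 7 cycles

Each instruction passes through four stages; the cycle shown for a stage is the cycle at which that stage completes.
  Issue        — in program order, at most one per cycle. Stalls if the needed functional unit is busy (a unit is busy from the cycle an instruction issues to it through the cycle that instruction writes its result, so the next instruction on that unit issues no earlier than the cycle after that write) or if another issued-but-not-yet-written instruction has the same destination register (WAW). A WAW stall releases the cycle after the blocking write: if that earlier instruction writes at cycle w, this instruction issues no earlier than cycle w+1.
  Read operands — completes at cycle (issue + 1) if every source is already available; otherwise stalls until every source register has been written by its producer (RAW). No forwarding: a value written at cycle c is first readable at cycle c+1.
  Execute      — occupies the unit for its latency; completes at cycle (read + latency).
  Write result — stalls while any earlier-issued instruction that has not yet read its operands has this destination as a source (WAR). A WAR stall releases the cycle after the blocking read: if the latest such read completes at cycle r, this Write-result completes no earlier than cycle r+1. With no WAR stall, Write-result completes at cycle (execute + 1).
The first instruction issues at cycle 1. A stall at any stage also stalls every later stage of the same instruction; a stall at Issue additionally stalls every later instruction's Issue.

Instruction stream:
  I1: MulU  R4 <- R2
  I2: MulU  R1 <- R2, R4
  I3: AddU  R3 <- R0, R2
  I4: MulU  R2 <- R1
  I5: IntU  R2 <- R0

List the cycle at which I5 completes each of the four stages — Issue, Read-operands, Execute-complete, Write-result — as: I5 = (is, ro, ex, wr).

I5 = (19, 20, 21, 22)

I1: IS=1 RO=2 EX=5 WR=6
I2: IS=7 RO=8 EX=11 WR=12  [struct: MulU busy until I1 writes@6]
I3: IS=8 RO=9 EX=11 WR=12
I4: IS=13 RO=14 EX=17 WR=18  [struct: MulU busy until I2 writes@12]
I5: IS=19 RO=20 EX=21 WR=22  [WAW R2: wait I4 write@18]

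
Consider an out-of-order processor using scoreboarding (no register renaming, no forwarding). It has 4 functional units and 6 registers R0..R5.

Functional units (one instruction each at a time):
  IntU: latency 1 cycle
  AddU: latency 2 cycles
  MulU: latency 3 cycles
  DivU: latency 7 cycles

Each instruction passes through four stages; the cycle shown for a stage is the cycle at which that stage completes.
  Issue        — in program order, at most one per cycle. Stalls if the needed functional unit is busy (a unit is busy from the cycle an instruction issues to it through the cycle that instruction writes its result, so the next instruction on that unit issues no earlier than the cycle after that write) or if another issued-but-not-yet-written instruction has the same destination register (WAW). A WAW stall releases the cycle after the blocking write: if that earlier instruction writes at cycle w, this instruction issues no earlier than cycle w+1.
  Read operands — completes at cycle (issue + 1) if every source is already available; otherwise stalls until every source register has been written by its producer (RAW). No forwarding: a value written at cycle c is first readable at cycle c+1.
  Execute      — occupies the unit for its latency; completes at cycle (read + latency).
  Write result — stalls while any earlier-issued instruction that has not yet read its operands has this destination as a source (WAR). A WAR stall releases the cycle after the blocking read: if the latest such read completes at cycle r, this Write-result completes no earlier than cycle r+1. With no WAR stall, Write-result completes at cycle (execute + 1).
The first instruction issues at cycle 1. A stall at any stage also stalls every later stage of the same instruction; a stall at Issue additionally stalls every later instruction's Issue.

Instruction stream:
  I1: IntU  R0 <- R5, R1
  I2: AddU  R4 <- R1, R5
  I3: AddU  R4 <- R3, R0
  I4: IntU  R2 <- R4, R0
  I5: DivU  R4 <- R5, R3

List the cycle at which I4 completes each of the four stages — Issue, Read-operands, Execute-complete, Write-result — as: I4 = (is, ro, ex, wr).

I1: IS=1 RO=2 EX=3 WR=4
I2: IS=2 RO=3 EX=5 WR=6
I3: IS=7 RO=8 EX=10 WR=11  [struct: AddU busy until I2 writes@6]
I4: IS=8 RO=12 EX=13 WR=14  [RAW R4: wait I3 write@11]
I5: IS=12 RO=13 EX=20 WR=21  [WAW R4: wait I3 write@11]

I4 = (8, 12, 13, 14)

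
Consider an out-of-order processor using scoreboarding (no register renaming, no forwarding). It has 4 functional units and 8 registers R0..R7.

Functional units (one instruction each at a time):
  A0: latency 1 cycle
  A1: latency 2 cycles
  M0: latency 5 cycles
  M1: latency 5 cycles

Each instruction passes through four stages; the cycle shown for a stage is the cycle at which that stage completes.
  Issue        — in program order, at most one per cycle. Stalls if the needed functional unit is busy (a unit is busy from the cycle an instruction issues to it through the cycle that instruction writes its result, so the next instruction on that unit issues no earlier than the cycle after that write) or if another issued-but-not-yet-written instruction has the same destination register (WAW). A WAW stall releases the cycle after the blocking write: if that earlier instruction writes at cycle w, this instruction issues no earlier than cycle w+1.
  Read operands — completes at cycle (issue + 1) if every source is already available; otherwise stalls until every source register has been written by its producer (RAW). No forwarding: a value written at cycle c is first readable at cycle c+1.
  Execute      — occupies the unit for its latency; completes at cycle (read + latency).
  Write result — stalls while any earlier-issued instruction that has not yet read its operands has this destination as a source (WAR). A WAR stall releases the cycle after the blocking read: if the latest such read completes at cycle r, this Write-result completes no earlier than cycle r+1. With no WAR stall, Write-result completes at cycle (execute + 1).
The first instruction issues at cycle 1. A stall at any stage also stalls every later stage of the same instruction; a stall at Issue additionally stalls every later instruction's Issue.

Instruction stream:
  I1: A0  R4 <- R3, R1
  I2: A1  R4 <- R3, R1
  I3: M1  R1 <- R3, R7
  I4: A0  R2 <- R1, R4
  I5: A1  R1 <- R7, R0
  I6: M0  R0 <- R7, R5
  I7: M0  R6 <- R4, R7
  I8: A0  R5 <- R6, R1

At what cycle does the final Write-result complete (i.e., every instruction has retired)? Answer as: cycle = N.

cycle = 33

[I1] 1/2/3/4
[I2] 5/6/8/9  (WAW R4: wait I1 write@4)
[I3] 6/7/12/13
[I4] 7/14/15/16  (RAW R1: wait I3 write@13)
[I5] 14/15/17/18  (WAW R1: wait I3 write@13)
[I6] 15/16/21/22
[I7] 23/24/29/30  (struct: M0 busy until I6 writes@22)
[I8] 24/31/32/33  (RAW R6: wait I7 write@30)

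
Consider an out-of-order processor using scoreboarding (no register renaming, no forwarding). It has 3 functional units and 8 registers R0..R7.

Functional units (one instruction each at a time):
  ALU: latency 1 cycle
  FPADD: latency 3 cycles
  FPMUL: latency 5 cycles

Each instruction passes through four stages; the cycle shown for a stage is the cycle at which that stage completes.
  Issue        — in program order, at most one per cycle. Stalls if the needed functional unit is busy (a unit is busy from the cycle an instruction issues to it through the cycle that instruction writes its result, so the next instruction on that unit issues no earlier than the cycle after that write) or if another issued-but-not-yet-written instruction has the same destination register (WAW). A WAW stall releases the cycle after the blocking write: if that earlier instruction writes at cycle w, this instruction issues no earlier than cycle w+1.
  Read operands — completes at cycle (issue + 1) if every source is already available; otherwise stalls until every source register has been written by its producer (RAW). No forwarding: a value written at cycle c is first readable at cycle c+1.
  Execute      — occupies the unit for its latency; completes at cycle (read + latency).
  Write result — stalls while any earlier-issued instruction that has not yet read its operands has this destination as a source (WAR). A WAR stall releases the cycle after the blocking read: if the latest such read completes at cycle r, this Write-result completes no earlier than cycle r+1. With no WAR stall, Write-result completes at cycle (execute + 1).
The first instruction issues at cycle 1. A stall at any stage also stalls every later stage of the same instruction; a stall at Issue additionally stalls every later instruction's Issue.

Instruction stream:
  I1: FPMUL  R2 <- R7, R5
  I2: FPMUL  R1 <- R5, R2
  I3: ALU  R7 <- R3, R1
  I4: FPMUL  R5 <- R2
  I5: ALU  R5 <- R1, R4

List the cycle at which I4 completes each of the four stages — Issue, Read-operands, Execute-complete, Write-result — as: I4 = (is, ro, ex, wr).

1) issue 1, read 2, done 7, write 8
2) issue 9, read 10, done 15, write 16  <struct: FPMUL busy until I1 writes@8>
3) issue 10, read 17, done 18, write 19  <RAW R1: wait I2 write@16>
4) issue 17, read 18, done 23, write 24  <struct: FPMUL busy until I2 writes@16>
5) issue 25, read 26, done 27, write 28  <WAW R5: wait I4 write@24>

I4 = (17, 18, 23, 24)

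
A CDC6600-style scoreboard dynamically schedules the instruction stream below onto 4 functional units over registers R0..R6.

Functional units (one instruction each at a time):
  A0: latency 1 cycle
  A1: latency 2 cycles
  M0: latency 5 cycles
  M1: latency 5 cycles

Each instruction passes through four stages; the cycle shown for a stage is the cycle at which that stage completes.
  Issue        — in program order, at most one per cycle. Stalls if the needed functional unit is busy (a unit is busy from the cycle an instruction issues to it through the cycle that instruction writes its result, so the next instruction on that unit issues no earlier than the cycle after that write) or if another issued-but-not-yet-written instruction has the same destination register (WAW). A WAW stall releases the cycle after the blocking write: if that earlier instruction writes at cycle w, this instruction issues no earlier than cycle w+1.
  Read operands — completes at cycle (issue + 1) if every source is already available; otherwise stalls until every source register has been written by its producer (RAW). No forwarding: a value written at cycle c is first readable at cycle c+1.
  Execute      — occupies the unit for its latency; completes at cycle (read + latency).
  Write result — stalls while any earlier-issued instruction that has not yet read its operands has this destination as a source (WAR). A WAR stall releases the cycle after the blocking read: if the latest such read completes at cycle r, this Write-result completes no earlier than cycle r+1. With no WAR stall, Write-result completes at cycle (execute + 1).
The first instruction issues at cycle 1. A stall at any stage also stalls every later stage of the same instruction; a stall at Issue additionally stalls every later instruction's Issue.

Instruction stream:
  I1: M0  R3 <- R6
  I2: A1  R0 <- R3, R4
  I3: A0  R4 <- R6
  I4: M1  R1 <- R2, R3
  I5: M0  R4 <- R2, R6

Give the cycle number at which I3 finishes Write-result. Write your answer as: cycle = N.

t=1  issue I1 (M0)
t=2  I1 read-ops, issue I2 (A1)
t=3  issue I3 (A0)
t=4  I3 read-ops, issue I4 (M1)
t=5  I3 finished on A0
t=7  I1 finished on M0
t=8  I1→R3
t=9  I2 read-ops, I4 read-ops
t=10  I3→R4
t=11  I2 finished on A1, issue I5 (M0)
t=12  I2→R0, I5 read-ops
t=14  I4 finished on M1
t=15  I4→R1
t=17  I5 finished on M0
t=18  I5→R4

cycle = 10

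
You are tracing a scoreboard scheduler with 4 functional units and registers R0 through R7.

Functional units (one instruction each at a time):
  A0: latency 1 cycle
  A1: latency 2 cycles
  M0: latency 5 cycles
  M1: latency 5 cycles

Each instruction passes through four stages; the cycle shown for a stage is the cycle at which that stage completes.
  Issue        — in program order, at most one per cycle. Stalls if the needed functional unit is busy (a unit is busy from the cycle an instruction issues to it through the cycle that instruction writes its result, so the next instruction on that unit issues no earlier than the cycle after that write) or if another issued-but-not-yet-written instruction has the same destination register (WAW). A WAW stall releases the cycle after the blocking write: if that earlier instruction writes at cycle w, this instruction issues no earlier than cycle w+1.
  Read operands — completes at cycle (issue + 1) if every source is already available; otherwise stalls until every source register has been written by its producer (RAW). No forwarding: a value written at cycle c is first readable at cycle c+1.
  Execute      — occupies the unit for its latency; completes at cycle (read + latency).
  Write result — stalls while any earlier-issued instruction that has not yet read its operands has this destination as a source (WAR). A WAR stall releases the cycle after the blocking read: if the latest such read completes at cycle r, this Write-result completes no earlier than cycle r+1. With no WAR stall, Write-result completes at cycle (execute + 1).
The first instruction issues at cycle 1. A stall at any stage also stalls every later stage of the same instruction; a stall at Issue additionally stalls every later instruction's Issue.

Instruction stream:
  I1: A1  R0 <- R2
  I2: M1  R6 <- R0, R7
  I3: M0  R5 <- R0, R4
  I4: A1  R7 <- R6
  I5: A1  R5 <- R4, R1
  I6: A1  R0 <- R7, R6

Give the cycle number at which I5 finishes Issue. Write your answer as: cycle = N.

cycle = 17

  I1 | 1 | 2 | 4 | 5
  I2 | 2 | 6 | 11 | 12   RAW R0: wait I1 write@5
  I3 | 3 | 6 | 11 | 12   RAW R0: wait I1 write@5
  I4 | 6 | 13 | 15 | 16   struct: A1 busy until I1 writes@5 · RAW R6: wait I2 write@12
  I5 | 17 | 18 | 20 | 21   struct: A1 busy until I4 writes@16
  I6 | 22 | 23 | 25 | 26   struct: A1 busy until I5 writes@21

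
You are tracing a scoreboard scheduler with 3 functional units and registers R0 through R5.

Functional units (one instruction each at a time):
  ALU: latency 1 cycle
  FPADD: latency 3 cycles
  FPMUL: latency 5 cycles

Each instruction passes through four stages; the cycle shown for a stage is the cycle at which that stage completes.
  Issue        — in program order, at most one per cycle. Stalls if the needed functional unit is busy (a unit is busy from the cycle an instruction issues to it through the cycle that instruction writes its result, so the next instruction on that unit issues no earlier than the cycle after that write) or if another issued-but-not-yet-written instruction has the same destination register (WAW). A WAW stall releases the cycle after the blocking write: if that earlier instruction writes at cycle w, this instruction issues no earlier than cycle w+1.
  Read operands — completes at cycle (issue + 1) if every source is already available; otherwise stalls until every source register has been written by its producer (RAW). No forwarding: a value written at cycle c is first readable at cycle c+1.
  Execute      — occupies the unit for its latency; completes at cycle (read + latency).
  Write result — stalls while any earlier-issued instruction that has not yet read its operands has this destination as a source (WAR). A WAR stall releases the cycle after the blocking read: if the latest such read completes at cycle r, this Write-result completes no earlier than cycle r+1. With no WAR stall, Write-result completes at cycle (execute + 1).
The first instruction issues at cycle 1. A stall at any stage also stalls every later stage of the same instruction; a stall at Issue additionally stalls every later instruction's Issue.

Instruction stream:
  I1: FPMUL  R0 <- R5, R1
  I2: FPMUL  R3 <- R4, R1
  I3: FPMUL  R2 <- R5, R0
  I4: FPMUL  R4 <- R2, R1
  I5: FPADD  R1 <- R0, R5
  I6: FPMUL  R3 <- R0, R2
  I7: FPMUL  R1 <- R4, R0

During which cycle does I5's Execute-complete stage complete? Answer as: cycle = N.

c1: I1 issues→FPMUL
c2: I1 reads
c7: I1 exec-done
c8: I1 writes R0
c9: I2 issues→FPMUL
c10: I2 reads
c15: I2 exec-done
c16: I2 writes R3
c17: I3 issues→FPMUL
c18: I3 reads
c23: I3 exec-done
c24: I3 writes R2
c25: I4 issues→FPMUL
c26: I4 reads · I5 issues→FPADD
c27: I5 reads
c30: I5 exec-done
c31: I4 exec-done · I5 writes R1
c32: I4 writes R4
c33: I6 issues→FPMUL
c34: I6 reads
c39: I6 exec-done
c40: I6 writes R3
c41: I7 issues→FPMUL
c42: I7 reads
c47: I7 exec-done
c48: I7 writes R1

cycle = 30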